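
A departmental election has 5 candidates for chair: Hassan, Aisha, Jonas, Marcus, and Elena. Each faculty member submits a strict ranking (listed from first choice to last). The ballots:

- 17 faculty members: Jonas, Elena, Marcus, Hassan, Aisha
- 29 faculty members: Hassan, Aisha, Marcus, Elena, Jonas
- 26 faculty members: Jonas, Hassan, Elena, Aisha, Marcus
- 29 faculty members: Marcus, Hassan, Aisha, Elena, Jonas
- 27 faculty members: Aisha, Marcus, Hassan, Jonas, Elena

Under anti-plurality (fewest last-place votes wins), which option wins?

Hassan

Last-place votes: Hassan 0, Aisha 17, Jonas 58, Marcus 26, Elena 27.
Hassan is ranked last by the fewest voters, so Hassan wins.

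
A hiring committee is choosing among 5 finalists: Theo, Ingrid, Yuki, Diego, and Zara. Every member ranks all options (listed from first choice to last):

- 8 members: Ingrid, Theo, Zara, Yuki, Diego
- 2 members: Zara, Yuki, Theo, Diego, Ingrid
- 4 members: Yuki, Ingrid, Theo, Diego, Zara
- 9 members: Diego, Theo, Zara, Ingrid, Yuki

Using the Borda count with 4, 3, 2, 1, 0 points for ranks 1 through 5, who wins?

Theo

Theo: 8·3 + 2·2 + 4·2 + 9·3 = 63
Ingrid: 8·4 + 2·0 + 4·3 + 9·1 = 53
Yuki: 8·1 + 2·3 + 4·4 + 9·0 = 30
Diego: 8·0 + 2·1 + 4·1 + 9·4 = 42
Zara: 8·2 + 2·4 + 4·0 + 9·2 = 42
Theo has the highest Borda score (63).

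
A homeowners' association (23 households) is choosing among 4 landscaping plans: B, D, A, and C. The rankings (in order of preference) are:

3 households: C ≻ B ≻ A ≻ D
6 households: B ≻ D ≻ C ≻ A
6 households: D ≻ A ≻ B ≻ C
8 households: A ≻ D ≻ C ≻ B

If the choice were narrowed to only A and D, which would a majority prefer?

D

Voters preferring A to D: 11; preferring D to A: 12.
D wins the head-to-head.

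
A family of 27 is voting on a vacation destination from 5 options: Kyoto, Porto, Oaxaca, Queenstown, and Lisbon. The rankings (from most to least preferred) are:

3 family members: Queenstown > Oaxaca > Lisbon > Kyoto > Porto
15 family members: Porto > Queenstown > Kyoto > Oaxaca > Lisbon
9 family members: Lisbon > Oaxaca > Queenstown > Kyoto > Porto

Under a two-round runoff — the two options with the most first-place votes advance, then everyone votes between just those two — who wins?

Porto

Round 1 first-place votes: Kyoto 0, Porto 15, Oaxaca 0, Queenstown 3, Lisbon 9.
Porto and Lisbon advance.
Runoff: Porto is preferred to Lisbon by 15 voters; Lisbon by 12.
Porto wins the runoff.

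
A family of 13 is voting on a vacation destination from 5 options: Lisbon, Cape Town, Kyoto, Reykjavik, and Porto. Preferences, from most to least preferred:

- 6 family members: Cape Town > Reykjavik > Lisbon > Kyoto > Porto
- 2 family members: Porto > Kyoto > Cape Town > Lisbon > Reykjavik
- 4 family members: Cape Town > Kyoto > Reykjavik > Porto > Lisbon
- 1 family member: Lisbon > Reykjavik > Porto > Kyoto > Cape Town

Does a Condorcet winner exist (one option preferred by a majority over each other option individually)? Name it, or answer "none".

Cape Town vs Lisbon: 12–1 for Cape Town.
Cape Town vs Kyoto: 10–3 for Cape Town.
Cape Town vs Reykjavik: 12–1 for Cape Town.
Cape Town vs Porto: 10–3 for Cape Town.
Cape Town beats every other option head-to-head.

Cape Town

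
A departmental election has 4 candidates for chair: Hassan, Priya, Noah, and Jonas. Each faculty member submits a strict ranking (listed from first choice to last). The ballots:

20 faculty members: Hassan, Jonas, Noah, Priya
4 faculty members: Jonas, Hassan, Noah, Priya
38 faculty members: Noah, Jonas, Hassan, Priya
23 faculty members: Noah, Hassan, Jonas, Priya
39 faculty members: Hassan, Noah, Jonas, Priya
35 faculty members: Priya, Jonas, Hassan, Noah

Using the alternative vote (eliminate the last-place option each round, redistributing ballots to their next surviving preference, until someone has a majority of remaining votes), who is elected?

Round 1: Hassan 59, Priya 35, Noah 61, Jonas 4. Eliminate Jonas.
Round 2: Hassan 63, Priya 35, Noah 61. Eliminate Priya.
Round 3: Hassan 98, Noah 61. Hassan has a majority.

Hassan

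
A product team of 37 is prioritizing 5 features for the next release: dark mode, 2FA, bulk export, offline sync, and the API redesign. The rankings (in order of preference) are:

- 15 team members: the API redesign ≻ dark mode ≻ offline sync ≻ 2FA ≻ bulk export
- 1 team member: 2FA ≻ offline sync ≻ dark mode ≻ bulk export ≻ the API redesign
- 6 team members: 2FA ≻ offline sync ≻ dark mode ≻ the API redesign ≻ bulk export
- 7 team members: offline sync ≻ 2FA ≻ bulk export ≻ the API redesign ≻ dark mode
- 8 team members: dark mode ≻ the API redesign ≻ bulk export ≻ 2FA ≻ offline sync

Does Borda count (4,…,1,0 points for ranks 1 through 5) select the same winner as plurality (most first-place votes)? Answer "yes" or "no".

Borda — scores: dark mode 91, 2FA 72, bulk export 31, offline sync 79, the API redesign 97. Winner: the API redesign.
Plurality — first-place votes: dark mode 8, 2FA 7, bulk export 0, offline sync 7, the API redesign 15. Winner: the API redesign.
The two methods agree.

yes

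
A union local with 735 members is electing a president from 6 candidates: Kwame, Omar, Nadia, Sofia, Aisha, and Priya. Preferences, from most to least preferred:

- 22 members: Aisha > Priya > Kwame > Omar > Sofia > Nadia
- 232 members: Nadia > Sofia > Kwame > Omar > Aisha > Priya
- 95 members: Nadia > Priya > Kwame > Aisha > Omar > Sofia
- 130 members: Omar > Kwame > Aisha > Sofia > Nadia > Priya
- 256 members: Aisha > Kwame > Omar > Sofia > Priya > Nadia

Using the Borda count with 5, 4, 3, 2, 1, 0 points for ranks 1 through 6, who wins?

Kwame

Kwame: 22·3 + 232·3 + 95·3 + 130·4 + 256·4 = 2591
Omar: 22·2 + 232·2 + 95·1 + 130·5 + 256·3 = 2021
Nadia: 22·0 + 232·5 + 95·5 + 130·1 + 256·0 = 1765
Sofia: 22·1 + 232·4 + 95·0 + 130·2 + 256·2 = 1722
Aisha: 22·5 + 232·1 + 95·2 + 130·3 + 256·5 = 2202
Priya: 22·4 + 232·0 + 95·4 + 130·0 + 256·1 = 724
Kwame has the highest Borda score (2591).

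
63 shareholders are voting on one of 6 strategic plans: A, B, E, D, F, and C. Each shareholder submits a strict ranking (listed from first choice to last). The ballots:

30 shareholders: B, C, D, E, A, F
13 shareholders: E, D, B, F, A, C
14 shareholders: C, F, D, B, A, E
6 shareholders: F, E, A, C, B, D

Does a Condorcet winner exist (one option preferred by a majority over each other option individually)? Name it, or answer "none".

B

B vs A: 57–6 for B.
B vs E: 44–19 for B.
B vs D: 36–27 for B.
B vs F: 43–20 for B.
B vs C: 43–20 for B.
B beats every other option head-to-head.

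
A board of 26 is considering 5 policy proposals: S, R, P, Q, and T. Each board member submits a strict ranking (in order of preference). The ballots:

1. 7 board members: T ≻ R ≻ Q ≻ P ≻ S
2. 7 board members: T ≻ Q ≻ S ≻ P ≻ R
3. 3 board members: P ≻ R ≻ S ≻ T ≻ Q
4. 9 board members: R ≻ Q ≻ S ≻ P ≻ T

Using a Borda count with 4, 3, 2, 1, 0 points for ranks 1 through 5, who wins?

R

S: 7·0 + 7·2 + 3·2 + 9·2 = 38
R: 7·3 + 7·0 + 3·3 + 9·4 = 66
P: 7·1 + 7·1 + 3·4 + 9·1 = 35
Q: 7·2 + 7·3 + 3·0 + 9·3 = 62
T: 7·4 + 7·4 + 3·1 + 9·0 = 59
R has the highest Borda score (66).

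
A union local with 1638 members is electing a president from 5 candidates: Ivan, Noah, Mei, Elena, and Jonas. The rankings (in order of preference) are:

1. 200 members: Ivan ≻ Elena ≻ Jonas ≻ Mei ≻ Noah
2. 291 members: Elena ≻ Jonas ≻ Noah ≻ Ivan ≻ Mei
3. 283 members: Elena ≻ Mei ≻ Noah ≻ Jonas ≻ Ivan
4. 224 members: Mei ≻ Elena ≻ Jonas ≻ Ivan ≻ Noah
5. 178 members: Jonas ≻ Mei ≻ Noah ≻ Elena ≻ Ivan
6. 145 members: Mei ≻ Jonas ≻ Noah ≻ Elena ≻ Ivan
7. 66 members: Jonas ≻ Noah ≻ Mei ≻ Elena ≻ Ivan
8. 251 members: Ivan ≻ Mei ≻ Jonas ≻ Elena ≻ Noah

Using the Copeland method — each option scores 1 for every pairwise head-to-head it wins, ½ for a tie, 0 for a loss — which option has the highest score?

Mei

Ivan: loses to Noah, Mei, Elena, and Jonas → score 0.
Noah: beats Ivan; loses to Mei, Elena, and Jonas → score 1.
Mei: beats Ivan, Noah, Elena, and Jonas → score 4.
Elena: beats Ivan, Noah, and Jonas; loses to Mei → score 3.
Jonas: beats Ivan and Noah; loses to Mei and Elena → score 2.
Mei has the best pairwise record.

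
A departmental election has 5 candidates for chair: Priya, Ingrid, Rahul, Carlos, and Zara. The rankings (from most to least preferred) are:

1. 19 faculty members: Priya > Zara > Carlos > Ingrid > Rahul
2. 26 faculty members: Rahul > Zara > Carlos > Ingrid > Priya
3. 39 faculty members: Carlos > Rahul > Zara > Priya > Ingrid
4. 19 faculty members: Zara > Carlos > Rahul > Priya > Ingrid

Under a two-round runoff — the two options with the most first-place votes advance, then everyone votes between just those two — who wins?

Round 1 first-place votes: Priya 19, Ingrid 0, Rahul 26, Carlos 39, Zara 19.
Carlos and Rahul advance.
Runoff: Carlos is preferred to Rahul by 77 voters; Rahul by 26.
Carlos wins the runoff.

Carlos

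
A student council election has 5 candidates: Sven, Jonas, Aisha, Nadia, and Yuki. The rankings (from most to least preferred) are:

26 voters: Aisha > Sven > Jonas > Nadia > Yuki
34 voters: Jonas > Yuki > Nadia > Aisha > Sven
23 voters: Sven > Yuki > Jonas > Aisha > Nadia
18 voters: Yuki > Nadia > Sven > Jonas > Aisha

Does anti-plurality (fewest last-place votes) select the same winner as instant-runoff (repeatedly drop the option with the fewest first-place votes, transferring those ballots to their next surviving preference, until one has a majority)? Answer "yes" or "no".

no

Anti-plurality — last-place votes: Sven 34, Jonas 0, Aisha 18, Nadia 23, Yuki 26. Winner: Jonas.
Instant-runoff — R1 Sven 23, Jonas 34, Aisha 26, Nadia 0, Yuki 18 (Nadia out); R2 Sven 23, Jonas 34, Aisha 26, Yuki 18 (Yuki out); R3 Sven 41, Jonas 34, Aisha 26 (Aisha out); R4 Sven 67, Jonas 34 (Sven winner). Winner: Sven.
The two methods disagree.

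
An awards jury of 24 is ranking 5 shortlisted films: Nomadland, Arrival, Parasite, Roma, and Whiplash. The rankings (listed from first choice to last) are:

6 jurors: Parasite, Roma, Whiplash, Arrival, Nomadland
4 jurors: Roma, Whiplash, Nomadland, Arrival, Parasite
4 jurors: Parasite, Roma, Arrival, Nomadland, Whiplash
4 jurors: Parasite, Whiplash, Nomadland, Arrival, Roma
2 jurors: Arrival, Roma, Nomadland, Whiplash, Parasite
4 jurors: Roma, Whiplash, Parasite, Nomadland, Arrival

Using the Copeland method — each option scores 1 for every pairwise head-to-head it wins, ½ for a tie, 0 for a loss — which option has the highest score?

Nomadland: ties Arrival; loses to Parasite, Roma, and Whiplash → score 0.5.
Arrival: ties Nomadland; loses to Parasite, Roma, and Whiplash → score 0.5.
Parasite: beats Nomadland, Arrival, Roma, and Whiplash → score 4.
Roma: beats Nomadland, Arrival, and Whiplash; loses to Parasite → score 3.
Whiplash: beats Nomadland and Arrival; loses to Parasite and Roma → score 2.
Parasite has the best pairwise record.

Parasite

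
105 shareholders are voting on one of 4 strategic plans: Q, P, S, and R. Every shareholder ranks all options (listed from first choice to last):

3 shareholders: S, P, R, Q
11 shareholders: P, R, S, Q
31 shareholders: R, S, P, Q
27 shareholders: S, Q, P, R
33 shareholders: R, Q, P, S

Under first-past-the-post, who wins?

First-place votes: Q 0, P 11, S 30, R 64.
R has the most first-place votes.

R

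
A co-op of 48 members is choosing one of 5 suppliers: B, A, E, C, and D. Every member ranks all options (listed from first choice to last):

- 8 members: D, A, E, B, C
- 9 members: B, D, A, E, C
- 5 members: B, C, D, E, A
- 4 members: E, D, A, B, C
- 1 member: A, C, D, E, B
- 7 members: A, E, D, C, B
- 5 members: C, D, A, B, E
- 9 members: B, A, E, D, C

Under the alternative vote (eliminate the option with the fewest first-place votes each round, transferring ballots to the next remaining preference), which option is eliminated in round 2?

Round 1: B 23, A 8, E 4, C 5, D 8. Eliminate E.
Round 2: B 23, A 8, C 5, D 12. Eliminate C.

C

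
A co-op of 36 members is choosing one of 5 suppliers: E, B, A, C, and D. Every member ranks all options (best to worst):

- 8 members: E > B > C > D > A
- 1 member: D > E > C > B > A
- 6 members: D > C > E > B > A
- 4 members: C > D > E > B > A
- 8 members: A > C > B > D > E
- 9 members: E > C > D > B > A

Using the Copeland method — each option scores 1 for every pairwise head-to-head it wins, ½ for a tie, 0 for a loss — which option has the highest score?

E: beats B and A; ties C; loses to D → score 2.5.
B: beats A; loses to E, C, and D → score 1.
A: loses to E, B, C, and D → score 0.
C: beats B, A, and D; ties E → score 3.5.
D: beats E, B, and A; loses to C → score 3.
C has the best pairwise record.

C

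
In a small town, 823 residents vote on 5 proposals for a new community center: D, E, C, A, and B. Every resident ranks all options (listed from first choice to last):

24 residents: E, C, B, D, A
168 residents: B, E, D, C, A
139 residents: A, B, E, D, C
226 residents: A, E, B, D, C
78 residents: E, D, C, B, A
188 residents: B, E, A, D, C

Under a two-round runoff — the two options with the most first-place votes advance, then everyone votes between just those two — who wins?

Round 1 first-place votes: D 0, E 102, C 0, A 365, B 356.
A and B advance.
Runoff: A is preferred to B by 365 voters; B by 458.
B wins the runoff.

B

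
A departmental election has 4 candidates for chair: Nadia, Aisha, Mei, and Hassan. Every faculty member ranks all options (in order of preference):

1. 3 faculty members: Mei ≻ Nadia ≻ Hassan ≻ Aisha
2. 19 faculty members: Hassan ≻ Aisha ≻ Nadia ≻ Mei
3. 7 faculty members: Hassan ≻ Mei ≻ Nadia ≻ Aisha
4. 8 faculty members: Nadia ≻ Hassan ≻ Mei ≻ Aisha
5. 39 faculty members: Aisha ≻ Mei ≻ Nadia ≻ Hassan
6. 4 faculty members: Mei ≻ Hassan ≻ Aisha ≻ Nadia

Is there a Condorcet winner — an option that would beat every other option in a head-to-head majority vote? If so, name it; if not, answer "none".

Checking pairwise contests:
Aisha beats Nadia 62–18.
Hassan beats Aisha 41–39.
Aisha beats Mei 58–22.
Nadia beats Hassan 50–30.
Every option loses at least one head-to-head, so there is no Condorcet winner.

none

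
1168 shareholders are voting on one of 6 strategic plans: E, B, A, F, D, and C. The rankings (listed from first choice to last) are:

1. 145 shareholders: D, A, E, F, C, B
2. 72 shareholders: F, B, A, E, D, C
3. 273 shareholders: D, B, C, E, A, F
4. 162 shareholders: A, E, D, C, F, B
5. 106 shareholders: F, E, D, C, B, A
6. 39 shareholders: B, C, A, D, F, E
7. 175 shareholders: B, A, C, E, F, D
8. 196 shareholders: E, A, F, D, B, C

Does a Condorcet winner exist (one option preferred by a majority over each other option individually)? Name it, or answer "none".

none

Checking pairwise contests:
A beats E 593–575.
E beats B 609–559.
B beats A 665–503.
E beats F 951–217.
E beats D 711–457.
E beats C 681–487.
Every option loses at least one head-to-head, so there is no Condorcet winner.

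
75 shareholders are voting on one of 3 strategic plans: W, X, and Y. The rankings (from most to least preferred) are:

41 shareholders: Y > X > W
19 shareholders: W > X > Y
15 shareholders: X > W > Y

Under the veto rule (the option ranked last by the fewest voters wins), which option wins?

Last-place votes: W 41, X 0, Y 34.
X is ranked last by the fewest voters, so X wins.

X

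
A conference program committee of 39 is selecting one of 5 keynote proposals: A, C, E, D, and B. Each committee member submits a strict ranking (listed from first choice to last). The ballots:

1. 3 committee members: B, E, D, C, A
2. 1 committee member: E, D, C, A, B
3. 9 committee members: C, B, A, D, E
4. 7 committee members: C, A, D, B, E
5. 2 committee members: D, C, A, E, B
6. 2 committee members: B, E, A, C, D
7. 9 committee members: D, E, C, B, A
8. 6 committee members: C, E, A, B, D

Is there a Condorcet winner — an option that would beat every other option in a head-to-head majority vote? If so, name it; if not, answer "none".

C vs A: 37–2 for C.
C vs E: 24–15 for C.
C vs D: 24–15 for C.
C vs B: 34–5 for C.
C beats every other option head-to-head.

C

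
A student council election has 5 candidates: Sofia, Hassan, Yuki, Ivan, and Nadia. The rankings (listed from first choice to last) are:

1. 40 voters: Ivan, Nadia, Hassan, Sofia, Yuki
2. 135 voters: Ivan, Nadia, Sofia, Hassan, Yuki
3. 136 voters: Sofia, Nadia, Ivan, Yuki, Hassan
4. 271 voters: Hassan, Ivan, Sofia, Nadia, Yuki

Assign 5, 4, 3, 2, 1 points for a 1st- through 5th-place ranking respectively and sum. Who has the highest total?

Sofia: 40·2 + 135·3 + 136·5 + 271·3 = 1978
Hassan: 40·3 + 135·2 + 136·1 + 271·5 = 1881
Yuki: 40·1 + 135·1 + 136·2 + 271·1 = 718
Ivan: 40·5 + 135·5 + 136·3 + 271·4 = 2367
Nadia: 40·4 + 135·4 + 136·4 + 271·2 = 1786
Ivan has the highest Borda score (2367).

Ivan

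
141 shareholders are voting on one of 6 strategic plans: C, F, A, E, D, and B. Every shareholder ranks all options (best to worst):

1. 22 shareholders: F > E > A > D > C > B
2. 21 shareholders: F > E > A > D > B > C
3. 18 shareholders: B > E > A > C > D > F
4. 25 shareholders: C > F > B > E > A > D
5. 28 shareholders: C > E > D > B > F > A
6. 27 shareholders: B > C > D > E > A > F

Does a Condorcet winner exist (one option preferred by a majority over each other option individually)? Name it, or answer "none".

C vs F: 98–43 for C.
C vs A: 80–61 for C.
C vs E: 80–61 for C.
C vs D: 98–43 for C.
C vs B: 75–66 for C.
C beats every other option head-to-head.

C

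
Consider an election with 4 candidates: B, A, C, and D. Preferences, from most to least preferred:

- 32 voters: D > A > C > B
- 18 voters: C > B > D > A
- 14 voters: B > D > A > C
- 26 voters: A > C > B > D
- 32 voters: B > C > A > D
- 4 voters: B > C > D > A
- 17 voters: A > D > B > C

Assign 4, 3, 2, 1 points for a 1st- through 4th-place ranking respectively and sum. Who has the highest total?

B: 32·1 + 18·3 + 14·4 + 26·2 + 32·4 + 4·4 + 17·2 = 372
A: 32·3 + 18·1 + 14·2 + 26·4 + 32·2 + 4·1 + 17·4 = 382
C: 32·2 + 18·4 + 14·1 + 26·3 + 32·3 + 4·3 + 17·1 = 353
D: 32·4 + 18·2 + 14·3 + 26·1 + 32·1 + 4·2 + 17·3 = 323
A has the highest Borda score (382).

A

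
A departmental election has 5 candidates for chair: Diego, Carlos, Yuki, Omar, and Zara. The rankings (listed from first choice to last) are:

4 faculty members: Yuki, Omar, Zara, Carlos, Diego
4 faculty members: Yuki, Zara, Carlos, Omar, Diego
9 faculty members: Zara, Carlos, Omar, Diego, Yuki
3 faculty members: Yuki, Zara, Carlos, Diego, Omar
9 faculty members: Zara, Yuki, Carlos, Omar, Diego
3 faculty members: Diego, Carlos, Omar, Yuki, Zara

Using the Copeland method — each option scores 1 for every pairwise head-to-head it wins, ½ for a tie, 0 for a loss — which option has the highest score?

Diego: loses to Carlos, Yuki, Omar, and Zara → score 0.
Carlos: beats Diego and Omar; loses to Yuki and Zara → score 2.
Yuki: beats Diego, Carlos, and Omar; loses to Zara → score 3.
Omar: beats Diego; loses to Carlos, Yuki, and Zara → score 1.
Zara: beats Diego, Carlos, Yuki, and Omar → score 4.
Zara has the best pairwise record.

Zara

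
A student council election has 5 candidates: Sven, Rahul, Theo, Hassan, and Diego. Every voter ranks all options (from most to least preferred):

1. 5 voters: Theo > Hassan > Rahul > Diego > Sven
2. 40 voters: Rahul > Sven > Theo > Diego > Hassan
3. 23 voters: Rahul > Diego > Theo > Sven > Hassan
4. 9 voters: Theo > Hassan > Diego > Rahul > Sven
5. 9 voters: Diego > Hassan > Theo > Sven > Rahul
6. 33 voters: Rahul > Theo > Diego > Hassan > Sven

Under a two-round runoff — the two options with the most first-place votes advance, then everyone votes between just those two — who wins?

Round 1 first-place votes: Sven 0, Rahul 96, Theo 14, Hassan 0, Diego 9.
Rahul and Theo advance.
Runoff: Rahul is preferred to Theo by 96 voters; Theo by 23.
Rahul wins the runoff.

Rahul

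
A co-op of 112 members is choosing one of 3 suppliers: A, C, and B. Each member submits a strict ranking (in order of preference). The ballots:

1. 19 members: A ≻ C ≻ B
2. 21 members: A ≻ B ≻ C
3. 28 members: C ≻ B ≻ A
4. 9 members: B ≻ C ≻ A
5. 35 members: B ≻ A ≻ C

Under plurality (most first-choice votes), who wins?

B

First-place votes: A 40, C 28, B 44.
B has the most first-place votes.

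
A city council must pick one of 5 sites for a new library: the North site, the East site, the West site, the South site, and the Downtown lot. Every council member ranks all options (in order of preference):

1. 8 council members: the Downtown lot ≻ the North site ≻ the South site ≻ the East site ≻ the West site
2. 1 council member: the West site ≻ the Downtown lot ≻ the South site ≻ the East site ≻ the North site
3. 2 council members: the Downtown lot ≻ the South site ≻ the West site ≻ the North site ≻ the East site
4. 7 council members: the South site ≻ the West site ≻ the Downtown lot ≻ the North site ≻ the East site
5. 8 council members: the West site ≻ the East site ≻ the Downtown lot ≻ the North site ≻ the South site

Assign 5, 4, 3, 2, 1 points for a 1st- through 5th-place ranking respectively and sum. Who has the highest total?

the Downtown lot

the North site: 8·4 + 1·1 + 2·2 + 7·2 + 8·2 = 67
the East site: 8·2 + 1·2 + 2·1 + 7·1 + 8·4 = 59
the West site: 8·1 + 1·5 + 2·3 + 7·4 + 8·5 = 87
the South site: 8·3 + 1·3 + 2·4 + 7·5 + 8·1 = 78
the Downtown lot: 8·5 + 1·4 + 2·5 + 7·3 + 8·3 = 99
the Downtown lot has the highest Borda score (99).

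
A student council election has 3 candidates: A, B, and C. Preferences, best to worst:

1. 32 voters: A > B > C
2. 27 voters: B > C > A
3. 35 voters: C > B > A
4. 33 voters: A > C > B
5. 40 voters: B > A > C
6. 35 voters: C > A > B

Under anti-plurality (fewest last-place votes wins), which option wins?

A

Last-place votes: A 62, B 68, C 72.
A is ranked last by the fewest voters, so A wins.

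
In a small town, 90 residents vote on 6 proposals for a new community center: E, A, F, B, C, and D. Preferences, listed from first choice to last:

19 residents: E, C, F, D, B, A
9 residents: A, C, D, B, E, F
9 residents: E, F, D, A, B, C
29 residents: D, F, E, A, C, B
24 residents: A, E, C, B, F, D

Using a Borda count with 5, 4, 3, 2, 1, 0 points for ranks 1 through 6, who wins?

E: 19·5 + 9·1 + 9·5 + 29·3 + 24·4 = 332
A: 19·0 + 9·5 + 9·2 + 29·2 + 24·5 = 241
F: 19·3 + 9·0 + 9·4 + 29·4 + 24·1 = 233
B: 19·1 + 9·2 + 9·1 + 29·0 + 24·2 = 94
C: 19·4 + 9·4 + 9·0 + 29·1 + 24·3 = 213
D: 19·2 + 9·3 + 9·3 + 29·5 + 24·0 = 237
E has the highest Borda score (332).

E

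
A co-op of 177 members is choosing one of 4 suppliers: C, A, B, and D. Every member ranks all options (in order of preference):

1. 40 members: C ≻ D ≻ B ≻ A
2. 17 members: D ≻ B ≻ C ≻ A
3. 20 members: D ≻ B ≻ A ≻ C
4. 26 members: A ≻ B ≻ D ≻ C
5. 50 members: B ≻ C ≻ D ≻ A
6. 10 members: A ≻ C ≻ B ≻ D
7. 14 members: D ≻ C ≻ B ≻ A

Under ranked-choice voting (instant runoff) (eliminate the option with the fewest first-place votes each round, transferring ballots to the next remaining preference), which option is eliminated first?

A

Round 1: C 40, A 36, B 50, D 51. Eliminate A.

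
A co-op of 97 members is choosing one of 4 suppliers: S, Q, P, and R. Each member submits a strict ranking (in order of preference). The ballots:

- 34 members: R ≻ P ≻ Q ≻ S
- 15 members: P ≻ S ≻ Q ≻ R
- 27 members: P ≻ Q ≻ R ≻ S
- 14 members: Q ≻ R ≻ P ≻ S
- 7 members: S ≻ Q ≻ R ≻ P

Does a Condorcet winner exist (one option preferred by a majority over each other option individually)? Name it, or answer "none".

Checking pairwise contests:
Q beats S 75–22.
P beats Q 76–21.
R beats P 55–42.
Q beats R 63–34.
Every option loses at least one head-to-head, so there is no Condorcet winner.

none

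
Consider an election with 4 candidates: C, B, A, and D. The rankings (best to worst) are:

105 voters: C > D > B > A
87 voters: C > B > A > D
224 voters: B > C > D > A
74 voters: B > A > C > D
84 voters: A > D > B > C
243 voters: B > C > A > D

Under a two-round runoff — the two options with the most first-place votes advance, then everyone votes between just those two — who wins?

B

Round 1 first-place votes: C 192, B 541, A 84, D 0.
B and C advance.
Runoff: B is preferred to C by 625 voters; C by 192.
B wins the runoff.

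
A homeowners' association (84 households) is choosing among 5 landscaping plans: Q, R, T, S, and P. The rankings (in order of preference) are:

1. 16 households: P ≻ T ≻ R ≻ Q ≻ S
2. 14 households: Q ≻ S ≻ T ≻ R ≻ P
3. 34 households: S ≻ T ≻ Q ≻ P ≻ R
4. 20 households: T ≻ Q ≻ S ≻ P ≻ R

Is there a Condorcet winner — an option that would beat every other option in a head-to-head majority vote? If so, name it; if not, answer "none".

none

Checking pairwise contests:
T beats Q 70–14.
Q beats R 68–16.
S beats T 48–36.
Q beats S 50–34.
Q beats P 68–16.
Every option loses at least one head-to-head, so there is no Condorcet winner.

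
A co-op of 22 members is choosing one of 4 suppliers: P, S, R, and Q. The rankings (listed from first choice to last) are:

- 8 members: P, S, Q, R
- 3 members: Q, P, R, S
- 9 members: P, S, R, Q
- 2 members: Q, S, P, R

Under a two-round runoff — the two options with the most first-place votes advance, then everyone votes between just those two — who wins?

P

Round 1 first-place votes: P 17, S 0, R 0, Q 5.
P and Q advance.
Runoff: P is preferred to Q by 17 voters; Q by 5.
P wins the runoff.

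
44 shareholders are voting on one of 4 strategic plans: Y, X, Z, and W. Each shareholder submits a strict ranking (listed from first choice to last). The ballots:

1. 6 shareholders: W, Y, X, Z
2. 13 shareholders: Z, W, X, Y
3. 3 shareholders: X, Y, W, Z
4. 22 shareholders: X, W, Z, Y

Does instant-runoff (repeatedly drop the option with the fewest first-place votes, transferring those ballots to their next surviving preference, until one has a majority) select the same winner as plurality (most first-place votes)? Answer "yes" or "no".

yes

Instant-runoff — R1 Y 0, X 25, Z 13, W 6 (X winner). Winner: X.
Plurality — first-place votes: Y 0, X 25, Z 13, W 6. Winner: X.
The two methods agree.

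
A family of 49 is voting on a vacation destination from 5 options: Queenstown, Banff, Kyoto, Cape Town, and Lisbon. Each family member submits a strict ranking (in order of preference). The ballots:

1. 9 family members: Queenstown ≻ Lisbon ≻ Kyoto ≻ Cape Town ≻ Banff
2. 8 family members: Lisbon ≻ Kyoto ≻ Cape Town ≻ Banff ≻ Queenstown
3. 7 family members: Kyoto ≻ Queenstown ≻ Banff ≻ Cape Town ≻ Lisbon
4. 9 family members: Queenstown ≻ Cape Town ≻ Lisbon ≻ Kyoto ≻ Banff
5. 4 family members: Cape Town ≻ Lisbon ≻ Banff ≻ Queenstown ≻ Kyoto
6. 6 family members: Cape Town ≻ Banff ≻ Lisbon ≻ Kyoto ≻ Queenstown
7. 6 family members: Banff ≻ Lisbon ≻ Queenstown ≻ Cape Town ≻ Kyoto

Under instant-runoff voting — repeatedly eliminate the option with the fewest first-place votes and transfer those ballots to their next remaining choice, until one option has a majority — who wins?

Queenstown

Round 1: Queenstown 18, Banff 6, Kyoto 7, Cape Town 10, Lisbon 8. Eliminate Banff.
Round 2: Queenstown 18, Kyoto 7, Cape Town 10, Lisbon 14. Eliminate Kyoto.
Round 3: Queenstown 25, Cape Town 10, Lisbon 14. Queenstown has a majority.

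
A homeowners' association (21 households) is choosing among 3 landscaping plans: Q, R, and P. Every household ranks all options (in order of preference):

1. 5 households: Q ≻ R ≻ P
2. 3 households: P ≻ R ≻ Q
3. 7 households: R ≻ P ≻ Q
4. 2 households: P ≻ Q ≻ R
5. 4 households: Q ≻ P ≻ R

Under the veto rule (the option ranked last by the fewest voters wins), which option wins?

Last-place votes: Q 10, R 6, P 5.
P is ranked last by the fewest voters, so P wins.

P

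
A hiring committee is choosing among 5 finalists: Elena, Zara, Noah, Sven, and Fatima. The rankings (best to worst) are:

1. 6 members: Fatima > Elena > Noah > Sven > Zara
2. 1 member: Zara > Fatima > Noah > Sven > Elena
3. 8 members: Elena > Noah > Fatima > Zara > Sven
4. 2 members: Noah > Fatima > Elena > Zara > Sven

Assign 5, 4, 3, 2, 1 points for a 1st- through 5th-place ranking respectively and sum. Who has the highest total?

Elena

Elena: 6·4 + 1·1 + 8·5 + 2·3 = 71
Zara: 6·1 + 1·5 + 8·2 + 2·2 = 31
Noah: 6·3 + 1·3 + 8·4 + 2·5 = 63
Sven: 6·2 + 1·2 + 8·1 + 2·1 = 24
Fatima: 6·5 + 1·4 + 8·3 + 2·4 = 66
Elena has the highest Borda score (71).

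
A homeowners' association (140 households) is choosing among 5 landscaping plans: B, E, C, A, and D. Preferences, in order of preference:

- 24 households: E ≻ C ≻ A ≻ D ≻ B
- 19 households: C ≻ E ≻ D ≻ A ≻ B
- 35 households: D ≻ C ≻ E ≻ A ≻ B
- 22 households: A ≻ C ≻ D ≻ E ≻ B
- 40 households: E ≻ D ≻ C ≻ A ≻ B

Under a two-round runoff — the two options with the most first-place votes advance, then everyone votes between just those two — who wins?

Round 1 first-place votes: B 0, E 64, C 19, A 22, D 35.
E and D advance.
Runoff: E is preferred to D by 83 voters; D by 57.
E wins the runoff.

E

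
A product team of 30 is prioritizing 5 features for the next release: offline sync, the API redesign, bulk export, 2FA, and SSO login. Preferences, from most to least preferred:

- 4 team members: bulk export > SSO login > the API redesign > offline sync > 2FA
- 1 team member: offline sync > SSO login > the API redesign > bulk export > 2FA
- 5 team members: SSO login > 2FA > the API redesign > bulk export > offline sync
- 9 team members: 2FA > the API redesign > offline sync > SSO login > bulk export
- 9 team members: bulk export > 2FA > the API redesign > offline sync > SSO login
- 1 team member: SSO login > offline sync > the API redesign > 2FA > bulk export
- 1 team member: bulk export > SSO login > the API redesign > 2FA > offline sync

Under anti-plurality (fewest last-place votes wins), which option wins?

Last-place votes: offline sync 6, the API redesign 0, bulk export 10, 2FA 5, SSO login 9.
the API redesign is ranked last by the fewest voters, so the API redesign wins.

the API redesign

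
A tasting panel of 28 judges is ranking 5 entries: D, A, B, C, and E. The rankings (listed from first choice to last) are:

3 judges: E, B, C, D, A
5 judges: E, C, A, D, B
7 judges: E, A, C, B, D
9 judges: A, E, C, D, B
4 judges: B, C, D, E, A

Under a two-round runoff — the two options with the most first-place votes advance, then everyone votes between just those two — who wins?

Round 1 first-place votes: D 0, A 9, B 4, C 0, E 15.
E and A advance.
Runoff: E is preferred to A by 19 voters; A by 9.
E wins the runoff.

E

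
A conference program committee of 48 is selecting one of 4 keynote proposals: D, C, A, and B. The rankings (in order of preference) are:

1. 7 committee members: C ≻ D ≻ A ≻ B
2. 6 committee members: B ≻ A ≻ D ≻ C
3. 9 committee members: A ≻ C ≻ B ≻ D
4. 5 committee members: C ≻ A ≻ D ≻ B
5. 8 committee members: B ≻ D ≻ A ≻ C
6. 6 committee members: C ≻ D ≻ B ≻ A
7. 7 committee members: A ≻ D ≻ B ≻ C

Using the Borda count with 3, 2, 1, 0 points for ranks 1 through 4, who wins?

A

D: 7·2 + 6·1 + 9·0 + 5·1 + 8·2 + 6·2 + 7·2 = 67
C: 7·3 + 6·0 + 9·2 + 5·3 + 8·0 + 6·3 + 7·0 = 72
A: 7·1 + 6·2 + 9·3 + 5·2 + 8·1 + 6·0 + 7·3 = 85
B: 7·0 + 6·3 + 9·1 + 5·0 + 8·3 + 6·1 + 7·1 = 64
A has the highest Borda score (85).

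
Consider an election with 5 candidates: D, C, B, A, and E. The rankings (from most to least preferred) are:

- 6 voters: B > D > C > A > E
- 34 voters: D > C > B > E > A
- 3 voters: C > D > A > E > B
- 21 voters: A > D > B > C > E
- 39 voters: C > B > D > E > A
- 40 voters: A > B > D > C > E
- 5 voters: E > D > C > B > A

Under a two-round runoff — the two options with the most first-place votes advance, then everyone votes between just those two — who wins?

Round 1 first-place votes: D 34, C 42, B 6, A 61, E 5.
A and C advance.
Runoff: A is preferred to C by 61 voters; C by 87.
C wins the runoff.

C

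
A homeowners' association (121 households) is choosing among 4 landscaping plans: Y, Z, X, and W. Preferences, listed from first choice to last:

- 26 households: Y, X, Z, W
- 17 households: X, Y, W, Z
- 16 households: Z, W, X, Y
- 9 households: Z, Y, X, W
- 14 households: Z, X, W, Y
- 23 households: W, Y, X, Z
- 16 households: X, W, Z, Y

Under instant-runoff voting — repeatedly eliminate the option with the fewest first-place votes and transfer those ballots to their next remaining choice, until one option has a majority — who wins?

Y

Round 1: Y 26, Z 39, X 33, W 23. Eliminate W.
Round 2: Y 49, Z 39, X 33. Eliminate X.
Round 3: Y 66, Z 55. Y has a majority.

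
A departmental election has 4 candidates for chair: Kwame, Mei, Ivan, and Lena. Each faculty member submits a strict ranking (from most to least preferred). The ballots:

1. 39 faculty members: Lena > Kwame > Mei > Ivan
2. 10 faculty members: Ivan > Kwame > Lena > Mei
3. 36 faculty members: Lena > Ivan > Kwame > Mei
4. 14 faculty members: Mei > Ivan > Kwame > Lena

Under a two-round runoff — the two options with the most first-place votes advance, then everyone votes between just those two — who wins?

Round 1 first-place votes: Kwame 0, Mei 14, Ivan 10, Lena 75.
Lena and Mei advance.
Runoff: Lena is preferred to Mei by 85 voters; Mei by 14.
Lena wins the runoff.

Lena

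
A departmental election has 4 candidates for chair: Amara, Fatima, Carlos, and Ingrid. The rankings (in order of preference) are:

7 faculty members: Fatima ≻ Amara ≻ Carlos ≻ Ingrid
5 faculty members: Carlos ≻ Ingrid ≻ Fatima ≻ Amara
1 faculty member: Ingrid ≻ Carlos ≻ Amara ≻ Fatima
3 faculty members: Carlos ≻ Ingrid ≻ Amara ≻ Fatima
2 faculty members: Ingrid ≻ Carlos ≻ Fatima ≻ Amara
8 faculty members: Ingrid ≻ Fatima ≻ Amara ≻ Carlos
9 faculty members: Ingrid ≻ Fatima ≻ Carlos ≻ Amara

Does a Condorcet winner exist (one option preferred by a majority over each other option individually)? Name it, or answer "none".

Ingrid vs Amara: 28–7 for Ingrid.
Ingrid vs Fatima: 28–7 for Ingrid.
Ingrid vs Carlos: 20–15 for Ingrid.
Ingrid beats every other option head-to-head.

Ingrid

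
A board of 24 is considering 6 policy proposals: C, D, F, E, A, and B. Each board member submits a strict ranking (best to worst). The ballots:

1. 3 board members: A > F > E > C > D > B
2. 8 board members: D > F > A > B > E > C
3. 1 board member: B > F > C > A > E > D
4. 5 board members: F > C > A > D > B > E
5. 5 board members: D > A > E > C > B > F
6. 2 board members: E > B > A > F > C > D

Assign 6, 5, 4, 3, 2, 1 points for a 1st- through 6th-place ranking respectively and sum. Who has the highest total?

A

C: 3·3 + 8·1 + 1·4 + 5·5 + 5·3 + 2·2 = 65
D: 3·2 + 8·6 + 1·1 + 5·3 + 5·6 + 2·1 = 102
F: 3·5 + 8·5 + 1·5 + 5·6 + 5·1 + 2·3 = 101
E: 3·4 + 8·2 + 1·2 + 5·1 + 5·4 + 2·6 = 67
A: 3·6 + 8·4 + 1·3 + 5·4 + 5·5 + 2·4 = 106
B: 3·1 + 8·3 + 1·6 + 5·2 + 5·2 + 2·5 = 63
A has the highest Borda score (106).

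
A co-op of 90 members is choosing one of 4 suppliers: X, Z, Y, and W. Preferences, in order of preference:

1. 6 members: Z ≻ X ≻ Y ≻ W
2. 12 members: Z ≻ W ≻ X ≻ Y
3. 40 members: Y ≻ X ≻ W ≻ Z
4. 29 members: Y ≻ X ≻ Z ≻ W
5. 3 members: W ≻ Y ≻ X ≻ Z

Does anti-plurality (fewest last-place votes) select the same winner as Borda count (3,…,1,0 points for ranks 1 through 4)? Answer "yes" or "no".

no

Anti-plurality — last-place votes: X 0, Z 43, Y 12, W 35. Winner: X.
Borda — scores: X 165, Z 83, Y 219, W 73. Winner: Y.
The two methods disagree.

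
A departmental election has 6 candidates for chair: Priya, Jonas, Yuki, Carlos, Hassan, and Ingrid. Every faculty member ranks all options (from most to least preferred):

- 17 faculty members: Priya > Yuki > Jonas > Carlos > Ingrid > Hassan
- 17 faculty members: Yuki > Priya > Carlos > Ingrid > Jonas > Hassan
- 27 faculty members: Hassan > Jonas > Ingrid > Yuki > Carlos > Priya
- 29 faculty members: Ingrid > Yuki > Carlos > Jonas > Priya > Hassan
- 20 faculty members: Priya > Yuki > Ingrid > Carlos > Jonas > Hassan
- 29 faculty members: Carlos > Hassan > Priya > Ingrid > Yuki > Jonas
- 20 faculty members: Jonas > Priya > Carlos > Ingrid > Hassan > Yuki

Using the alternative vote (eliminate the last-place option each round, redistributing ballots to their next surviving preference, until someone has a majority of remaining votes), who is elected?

Round 1: Priya 37, Jonas 20, Yuki 17, Carlos 29, Hassan 27, Ingrid 29. Eliminate Yuki.
Round 2: Priya 54, Jonas 20, Carlos 29, Hassan 27, Ingrid 29. Eliminate Jonas.
Round 3: Priya 74, Carlos 29, Hassan 27, Ingrid 29. Eliminate Hassan.
Round 4: Priya 74, Carlos 29, Ingrid 56. Eliminate Carlos.
Round 5: Priya 103, Ingrid 56. Priya has a majority.

Priya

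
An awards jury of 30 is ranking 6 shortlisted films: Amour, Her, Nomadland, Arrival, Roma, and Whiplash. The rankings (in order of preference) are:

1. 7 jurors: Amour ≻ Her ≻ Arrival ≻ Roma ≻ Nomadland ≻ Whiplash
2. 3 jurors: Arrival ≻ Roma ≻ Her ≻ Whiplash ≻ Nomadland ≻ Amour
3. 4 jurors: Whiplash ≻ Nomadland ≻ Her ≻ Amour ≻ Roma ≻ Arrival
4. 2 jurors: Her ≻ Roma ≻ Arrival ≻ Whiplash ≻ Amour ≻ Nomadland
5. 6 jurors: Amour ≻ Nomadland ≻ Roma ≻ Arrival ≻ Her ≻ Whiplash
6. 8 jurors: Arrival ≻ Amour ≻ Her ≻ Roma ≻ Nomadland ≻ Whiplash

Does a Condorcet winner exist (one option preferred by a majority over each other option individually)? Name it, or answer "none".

Amour vs Her: 21–9 for Amour.
Amour vs Nomadland: 23–7 for Amour.
Amour vs Arrival: 17–13 for Amour.
Amour vs Roma: 25–5 for Amour.
Amour vs Whiplash: 21–9 for Amour.
Amour beats every other option head-to-head.

Amour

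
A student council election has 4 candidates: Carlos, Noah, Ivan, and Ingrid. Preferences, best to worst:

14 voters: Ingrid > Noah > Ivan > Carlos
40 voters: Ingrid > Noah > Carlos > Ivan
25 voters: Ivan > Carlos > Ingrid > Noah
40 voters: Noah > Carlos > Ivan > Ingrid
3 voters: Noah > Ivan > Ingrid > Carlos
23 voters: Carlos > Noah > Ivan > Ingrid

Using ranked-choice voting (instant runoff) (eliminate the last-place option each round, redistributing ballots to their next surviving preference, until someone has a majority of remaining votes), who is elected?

Ingrid

Round 1: Carlos 23, Noah 43, Ivan 25, Ingrid 54. Eliminate Carlos.
Round 2: Noah 66, Ivan 25, Ingrid 54. Eliminate Ivan.
Round 3: Noah 66, Ingrid 79. Ingrid has a majority.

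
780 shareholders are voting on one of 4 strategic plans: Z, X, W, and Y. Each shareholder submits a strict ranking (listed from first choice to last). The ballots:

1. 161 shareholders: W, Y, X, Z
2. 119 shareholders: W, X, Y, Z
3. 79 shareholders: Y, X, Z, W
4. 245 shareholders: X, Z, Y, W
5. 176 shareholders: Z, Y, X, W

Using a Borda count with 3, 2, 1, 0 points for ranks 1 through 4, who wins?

Z: 161·0 + 119·0 + 79·1 + 245·2 + 176·3 = 1097
X: 161·1 + 119·2 + 79·2 + 245·3 + 176·1 = 1468
W: 161·3 + 119·3 + 79·0 + 245·0 + 176·0 = 840
Y: 161·2 + 119·1 + 79·3 + 245·1 + 176·2 = 1275
X has the highest Borda score (1468).

X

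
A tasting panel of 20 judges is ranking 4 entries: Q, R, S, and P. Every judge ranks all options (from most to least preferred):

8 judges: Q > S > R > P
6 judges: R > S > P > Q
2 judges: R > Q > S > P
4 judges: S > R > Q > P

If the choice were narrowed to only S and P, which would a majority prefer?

Voters preferring S to P: 20; preferring P to S: 0.
S wins the head-to-head.

S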